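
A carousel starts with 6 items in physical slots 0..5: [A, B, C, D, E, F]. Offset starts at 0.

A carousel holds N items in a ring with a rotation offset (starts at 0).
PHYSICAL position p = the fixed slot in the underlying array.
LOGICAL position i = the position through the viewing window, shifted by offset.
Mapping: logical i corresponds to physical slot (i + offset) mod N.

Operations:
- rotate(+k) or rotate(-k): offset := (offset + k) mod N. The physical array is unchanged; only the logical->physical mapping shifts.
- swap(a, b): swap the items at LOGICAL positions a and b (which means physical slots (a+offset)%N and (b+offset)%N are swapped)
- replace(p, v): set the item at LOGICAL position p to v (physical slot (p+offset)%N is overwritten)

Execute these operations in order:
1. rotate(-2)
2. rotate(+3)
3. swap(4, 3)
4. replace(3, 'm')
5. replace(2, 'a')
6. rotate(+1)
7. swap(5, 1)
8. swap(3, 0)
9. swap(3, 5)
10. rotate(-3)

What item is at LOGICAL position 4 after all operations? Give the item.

After op 1 (rotate(-2)): offset=4, physical=[A,B,C,D,E,F], logical=[E,F,A,B,C,D]
After op 2 (rotate(+3)): offset=1, physical=[A,B,C,D,E,F], logical=[B,C,D,E,F,A]
After op 3 (swap(4, 3)): offset=1, physical=[A,B,C,D,F,E], logical=[B,C,D,F,E,A]
After op 4 (replace(3, 'm')): offset=1, physical=[A,B,C,D,m,E], logical=[B,C,D,m,E,A]
After op 5 (replace(2, 'a')): offset=1, physical=[A,B,C,a,m,E], logical=[B,C,a,m,E,A]
After op 6 (rotate(+1)): offset=2, physical=[A,B,C,a,m,E], logical=[C,a,m,E,A,B]
After op 7 (swap(5, 1)): offset=2, physical=[A,a,C,B,m,E], logical=[C,B,m,E,A,a]
After op 8 (swap(3, 0)): offset=2, physical=[A,a,E,B,m,C], logical=[E,B,m,C,A,a]
After op 9 (swap(3, 5)): offset=2, physical=[A,C,E,B,m,a], logical=[E,B,m,a,A,C]
After op 10 (rotate(-3)): offset=5, physical=[A,C,E,B,m,a], logical=[a,A,C,E,B,m]

Answer: B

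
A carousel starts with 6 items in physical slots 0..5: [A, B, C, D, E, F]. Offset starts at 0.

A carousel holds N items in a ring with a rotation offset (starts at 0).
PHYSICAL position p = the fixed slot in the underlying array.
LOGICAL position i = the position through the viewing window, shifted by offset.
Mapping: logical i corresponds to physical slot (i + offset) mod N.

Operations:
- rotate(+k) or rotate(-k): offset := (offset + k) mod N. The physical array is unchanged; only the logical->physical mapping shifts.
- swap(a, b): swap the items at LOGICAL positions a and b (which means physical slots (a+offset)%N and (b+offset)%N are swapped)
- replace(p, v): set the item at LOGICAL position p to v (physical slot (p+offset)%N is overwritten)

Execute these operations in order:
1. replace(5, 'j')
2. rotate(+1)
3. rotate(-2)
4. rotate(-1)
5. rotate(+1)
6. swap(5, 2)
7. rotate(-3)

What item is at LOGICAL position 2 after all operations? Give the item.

Answer: B

Derivation:
After op 1 (replace(5, 'j')): offset=0, physical=[A,B,C,D,E,j], logical=[A,B,C,D,E,j]
After op 2 (rotate(+1)): offset=1, physical=[A,B,C,D,E,j], logical=[B,C,D,E,j,A]
After op 3 (rotate(-2)): offset=5, physical=[A,B,C,D,E,j], logical=[j,A,B,C,D,E]
After op 4 (rotate(-1)): offset=4, physical=[A,B,C,D,E,j], logical=[E,j,A,B,C,D]
After op 5 (rotate(+1)): offset=5, physical=[A,B,C,D,E,j], logical=[j,A,B,C,D,E]
After op 6 (swap(5, 2)): offset=5, physical=[A,E,C,D,B,j], logical=[j,A,E,C,D,B]
After op 7 (rotate(-3)): offset=2, physical=[A,E,C,D,B,j], logical=[C,D,B,j,A,E]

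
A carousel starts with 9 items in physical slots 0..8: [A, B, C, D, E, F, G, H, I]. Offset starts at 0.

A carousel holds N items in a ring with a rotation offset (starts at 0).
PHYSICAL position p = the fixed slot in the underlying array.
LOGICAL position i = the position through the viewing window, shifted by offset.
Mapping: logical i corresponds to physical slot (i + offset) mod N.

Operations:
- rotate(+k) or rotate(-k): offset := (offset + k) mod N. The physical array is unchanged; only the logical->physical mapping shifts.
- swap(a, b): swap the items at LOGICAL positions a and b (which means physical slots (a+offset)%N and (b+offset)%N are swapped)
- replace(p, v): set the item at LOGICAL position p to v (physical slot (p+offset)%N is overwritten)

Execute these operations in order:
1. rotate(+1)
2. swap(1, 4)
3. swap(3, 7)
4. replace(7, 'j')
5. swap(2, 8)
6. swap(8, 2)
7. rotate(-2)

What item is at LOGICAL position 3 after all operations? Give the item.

Answer: F

Derivation:
After op 1 (rotate(+1)): offset=1, physical=[A,B,C,D,E,F,G,H,I], logical=[B,C,D,E,F,G,H,I,A]
After op 2 (swap(1, 4)): offset=1, physical=[A,B,F,D,E,C,G,H,I], logical=[B,F,D,E,C,G,H,I,A]
After op 3 (swap(3, 7)): offset=1, physical=[A,B,F,D,I,C,G,H,E], logical=[B,F,D,I,C,G,H,E,A]
After op 4 (replace(7, 'j')): offset=1, physical=[A,B,F,D,I,C,G,H,j], logical=[B,F,D,I,C,G,H,j,A]
After op 5 (swap(2, 8)): offset=1, physical=[D,B,F,A,I,C,G,H,j], logical=[B,F,A,I,C,G,H,j,D]
After op 6 (swap(8, 2)): offset=1, physical=[A,B,F,D,I,C,G,H,j], logical=[B,F,D,I,C,G,H,j,A]
After op 7 (rotate(-2)): offset=8, physical=[A,B,F,D,I,C,G,H,j], logical=[j,A,B,F,D,I,C,G,H]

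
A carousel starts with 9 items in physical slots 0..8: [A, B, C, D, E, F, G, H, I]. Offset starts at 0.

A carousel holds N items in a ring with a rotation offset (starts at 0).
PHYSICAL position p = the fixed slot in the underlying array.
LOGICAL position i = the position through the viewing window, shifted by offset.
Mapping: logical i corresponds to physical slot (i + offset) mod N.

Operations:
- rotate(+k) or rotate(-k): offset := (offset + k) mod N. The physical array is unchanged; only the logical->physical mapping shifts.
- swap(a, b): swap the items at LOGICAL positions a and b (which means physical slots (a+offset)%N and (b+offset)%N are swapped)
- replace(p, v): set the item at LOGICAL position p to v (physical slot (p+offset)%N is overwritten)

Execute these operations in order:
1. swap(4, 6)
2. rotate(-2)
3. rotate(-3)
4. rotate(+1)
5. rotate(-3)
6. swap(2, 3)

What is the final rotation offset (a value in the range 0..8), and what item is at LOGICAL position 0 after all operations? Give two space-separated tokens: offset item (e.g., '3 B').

Answer: 2 C

Derivation:
After op 1 (swap(4, 6)): offset=0, physical=[A,B,C,D,G,F,E,H,I], logical=[A,B,C,D,G,F,E,H,I]
After op 2 (rotate(-2)): offset=7, physical=[A,B,C,D,G,F,E,H,I], logical=[H,I,A,B,C,D,G,F,E]
After op 3 (rotate(-3)): offset=4, physical=[A,B,C,D,G,F,E,H,I], logical=[G,F,E,H,I,A,B,C,D]
After op 4 (rotate(+1)): offset=5, physical=[A,B,C,D,G,F,E,H,I], logical=[F,E,H,I,A,B,C,D,G]
After op 5 (rotate(-3)): offset=2, physical=[A,B,C,D,G,F,E,H,I], logical=[C,D,G,F,E,H,I,A,B]
After op 6 (swap(2, 3)): offset=2, physical=[A,B,C,D,F,G,E,H,I], logical=[C,D,F,G,E,H,I,A,B]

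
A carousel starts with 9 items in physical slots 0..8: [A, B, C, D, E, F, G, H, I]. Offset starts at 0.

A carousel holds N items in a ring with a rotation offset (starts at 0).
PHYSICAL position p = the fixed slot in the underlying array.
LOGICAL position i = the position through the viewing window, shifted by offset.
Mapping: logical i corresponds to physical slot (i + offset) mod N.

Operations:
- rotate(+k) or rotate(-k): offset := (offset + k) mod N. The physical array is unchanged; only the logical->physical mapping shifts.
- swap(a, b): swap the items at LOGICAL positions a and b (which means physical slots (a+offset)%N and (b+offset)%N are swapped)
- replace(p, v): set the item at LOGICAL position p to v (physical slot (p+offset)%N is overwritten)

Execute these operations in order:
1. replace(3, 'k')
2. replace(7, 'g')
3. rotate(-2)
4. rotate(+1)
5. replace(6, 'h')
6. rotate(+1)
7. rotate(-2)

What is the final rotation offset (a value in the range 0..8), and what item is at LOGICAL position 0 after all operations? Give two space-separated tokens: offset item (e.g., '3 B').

Answer: 7 g

Derivation:
After op 1 (replace(3, 'k')): offset=0, physical=[A,B,C,k,E,F,G,H,I], logical=[A,B,C,k,E,F,G,H,I]
After op 2 (replace(7, 'g')): offset=0, physical=[A,B,C,k,E,F,G,g,I], logical=[A,B,C,k,E,F,G,g,I]
After op 3 (rotate(-2)): offset=7, physical=[A,B,C,k,E,F,G,g,I], logical=[g,I,A,B,C,k,E,F,G]
After op 4 (rotate(+1)): offset=8, physical=[A,B,C,k,E,F,G,g,I], logical=[I,A,B,C,k,E,F,G,g]
After op 5 (replace(6, 'h')): offset=8, physical=[A,B,C,k,E,h,G,g,I], logical=[I,A,B,C,k,E,h,G,g]
After op 6 (rotate(+1)): offset=0, physical=[A,B,C,k,E,h,G,g,I], logical=[A,B,C,k,E,h,G,g,I]
After op 7 (rotate(-2)): offset=7, physical=[A,B,C,k,E,h,G,g,I], logical=[g,I,A,B,C,k,E,h,G]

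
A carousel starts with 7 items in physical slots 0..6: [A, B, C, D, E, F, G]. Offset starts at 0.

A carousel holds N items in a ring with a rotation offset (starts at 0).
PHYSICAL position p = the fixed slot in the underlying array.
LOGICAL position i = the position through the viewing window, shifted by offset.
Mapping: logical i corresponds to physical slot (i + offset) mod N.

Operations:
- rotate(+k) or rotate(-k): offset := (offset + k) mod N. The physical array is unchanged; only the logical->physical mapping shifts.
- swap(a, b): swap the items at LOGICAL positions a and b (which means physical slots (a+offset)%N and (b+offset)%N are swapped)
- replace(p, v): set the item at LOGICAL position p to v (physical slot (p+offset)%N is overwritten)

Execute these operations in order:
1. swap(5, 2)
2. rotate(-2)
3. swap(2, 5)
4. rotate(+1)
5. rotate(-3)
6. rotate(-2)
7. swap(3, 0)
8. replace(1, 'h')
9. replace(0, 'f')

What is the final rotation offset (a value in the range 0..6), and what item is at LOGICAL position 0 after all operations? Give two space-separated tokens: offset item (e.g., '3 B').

After op 1 (swap(5, 2)): offset=0, physical=[A,B,F,D,E,C,G], logical=[A,B,F,D,E,C,G]
After op 2 (rotate(-2)): offset=5, physical=[A,B,F,D,E,C,G], logical=[C,G,A,B,F,D,E]
After op 3 (swap(2, 5)): offset=5, physical=[D,B,F,A,E,C,G], logical=[C,G,D,B,F,A,E]
After op 4 (rotate(+1)): offset=6, physical=[D,B,F,A,E,C,G], logical=[G,D,B,F,A,E,C]
After op 5 (rotate(-3)): offset=3, physical=[D,B,F,A,E,C,G], logical=[A,E,C,G,D,B,F]
After op 6 (rotate(-2)): offset=1, physical=[D,B,F,A,E,C,G], logical=[B,F,A,E,C,G,D]
After op 7 (swap(3, 0)): offset=1, physical=[D,E,F,A,B,C,G], logical=[E,F,A,B,C,G,D]
After op 8 (replace(1, 'h')): offset=1, physical=[D,E,h,A,B,C,G], logical=[E,h,A,B,C,G,D]
After op 9 (replace(0, 'f')): offset=1, physical=[D,f,h,A,B,C,G], logical=[f,h,A,B,C,G,D]

Answer: 1 f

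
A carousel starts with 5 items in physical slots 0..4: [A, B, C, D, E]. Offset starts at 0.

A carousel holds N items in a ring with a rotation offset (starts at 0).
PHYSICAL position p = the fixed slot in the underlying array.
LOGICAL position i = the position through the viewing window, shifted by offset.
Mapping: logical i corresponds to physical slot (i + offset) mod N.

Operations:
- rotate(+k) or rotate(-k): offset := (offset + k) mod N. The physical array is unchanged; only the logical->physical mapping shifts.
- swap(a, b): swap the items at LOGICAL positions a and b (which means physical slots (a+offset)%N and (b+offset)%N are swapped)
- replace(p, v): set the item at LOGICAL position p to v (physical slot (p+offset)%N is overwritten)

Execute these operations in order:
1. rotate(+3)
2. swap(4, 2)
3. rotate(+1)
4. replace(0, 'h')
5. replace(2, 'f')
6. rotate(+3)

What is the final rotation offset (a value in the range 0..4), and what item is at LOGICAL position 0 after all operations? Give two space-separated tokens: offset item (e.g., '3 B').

After op 1 (rotate(+3)): offset=3, physical=[A,B,C,D,E], logical=[D,E,A,B,C]
After op 2 (swap(4, 2)): offset=3, physical=[C,B,A,D,E], logical=[D,E,C,B,A]
After op 3 (rotate(+1)): offset=4, physical=[C,B,A,D,E], logical=[E,C,B,A,D]
After op 4 (replace(0, 'h')): offset=4, physical=[C,B,A,D,h], logical=[h,C,B,A,D]
After op 5 (replace(2, 'f')): offset=4, physical=[C,f,A,D,h], logical=[h,C,f,A,D]
After op 6 (rotate(+3)): offset=2, physical=[C,f,A,D,h], logical=[A,D,h,C,f]

Answer: 2 A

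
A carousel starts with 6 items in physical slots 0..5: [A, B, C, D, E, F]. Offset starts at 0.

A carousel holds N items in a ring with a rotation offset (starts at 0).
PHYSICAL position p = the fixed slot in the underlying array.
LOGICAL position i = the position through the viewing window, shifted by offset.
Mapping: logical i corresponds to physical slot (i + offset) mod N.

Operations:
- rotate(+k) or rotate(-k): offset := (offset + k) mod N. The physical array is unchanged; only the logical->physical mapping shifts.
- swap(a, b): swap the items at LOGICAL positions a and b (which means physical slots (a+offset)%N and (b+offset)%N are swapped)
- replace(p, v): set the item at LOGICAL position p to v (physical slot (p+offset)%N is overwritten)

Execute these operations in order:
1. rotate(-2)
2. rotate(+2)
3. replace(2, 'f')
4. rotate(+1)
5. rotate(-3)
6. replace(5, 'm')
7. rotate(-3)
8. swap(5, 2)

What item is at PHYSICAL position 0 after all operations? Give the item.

Answer: m

Derivation:
After op 1 (rotate(-2)): offset=4, physical=[A,B,C,D,E,F], logical=[E,F,A,B,C,D]
After op 2 (rotate(+2)): offset=0, physical=[A,B,C,D,E,F], logical=[A,B,C,D,E,F]
After op 3 (replace(2, 'f')): offset=0, physical=[A,B,f,D,E,F], logical=[A,B,f,D,E,F]
After op 4 (rotate(+1)): offset=1, physical=[A,B,f,D,E,F], logical=[B,f,D,E,F,A]
After op 5 (rotate(-3)): offset=4, physical=[A,B,f,D,E,F], logical=[E,F,A,B,f,D]
After op 6 (replace(5, 'm')): offset=4, physical=[A,B,f,m,E,F], logical=[E,F,A,B,f,m]
After op 7 (rotate(-3)): offset=1, physical=[A,B,f,m,E,F], logical=[B,f,m,E,F,A]
After op 8 (swap(5, 2)): offset=1, physical=[m,B,f,A,E,F], logical=[B,f,A,E,F,m]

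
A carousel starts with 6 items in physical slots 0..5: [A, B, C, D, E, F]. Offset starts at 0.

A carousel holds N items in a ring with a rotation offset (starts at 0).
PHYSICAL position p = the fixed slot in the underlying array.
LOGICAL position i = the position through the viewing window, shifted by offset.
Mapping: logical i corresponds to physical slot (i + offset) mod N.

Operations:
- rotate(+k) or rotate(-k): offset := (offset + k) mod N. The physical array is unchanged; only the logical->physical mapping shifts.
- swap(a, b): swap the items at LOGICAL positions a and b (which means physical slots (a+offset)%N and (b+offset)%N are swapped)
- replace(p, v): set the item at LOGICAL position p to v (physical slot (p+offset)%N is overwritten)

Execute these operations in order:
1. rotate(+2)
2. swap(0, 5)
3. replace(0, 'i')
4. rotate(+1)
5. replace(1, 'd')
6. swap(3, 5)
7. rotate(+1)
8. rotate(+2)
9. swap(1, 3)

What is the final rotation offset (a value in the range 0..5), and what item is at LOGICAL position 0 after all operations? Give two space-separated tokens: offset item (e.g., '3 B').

After op 1 (rotate(+2)): offset=2, physical=[A,B,C,D,E,F], logical=[C,D,E,F,A,B]
After op 2 (swap(0, 5)): offset=2, physical=[A,C,B,D,E,F], logical=[B,D,E,F,A,C]
After op 3 (replace(0, 'i')): offset=2, physical=[A,C,i,D,E,F], logical=[i,D,E,F,A,C]
After op 4 (rotate(+1)): offset=3, physical=[A,C,i,D,E,F], logical=[D,E,F,A,C,i]
After op 5 (replace(1, 'd')): offset=3, physical=[A,C,i,D,d,F], logical=[D,d,F,A,C,i]
After op 6 (swap(3, 5)): offset=3, physical=[i,C,A,D,d,F], logical=[D,d,F,i,C,A]
After op 7 (rotate(+1)): offset=4, physical=[i,C,A,D,d,F], logical=[d,F,i,C,A,D]
After op 8 (rotate(+2)): offset=0, physical=[i,C,A,D,d,F], logical=[i,C,A,D,d,F]
After op 9 (swap(1, 3)): offset=0, physical=[i,D,A,C,d,F], logical=[i,D,A,C,d,F]

Answer: 0 i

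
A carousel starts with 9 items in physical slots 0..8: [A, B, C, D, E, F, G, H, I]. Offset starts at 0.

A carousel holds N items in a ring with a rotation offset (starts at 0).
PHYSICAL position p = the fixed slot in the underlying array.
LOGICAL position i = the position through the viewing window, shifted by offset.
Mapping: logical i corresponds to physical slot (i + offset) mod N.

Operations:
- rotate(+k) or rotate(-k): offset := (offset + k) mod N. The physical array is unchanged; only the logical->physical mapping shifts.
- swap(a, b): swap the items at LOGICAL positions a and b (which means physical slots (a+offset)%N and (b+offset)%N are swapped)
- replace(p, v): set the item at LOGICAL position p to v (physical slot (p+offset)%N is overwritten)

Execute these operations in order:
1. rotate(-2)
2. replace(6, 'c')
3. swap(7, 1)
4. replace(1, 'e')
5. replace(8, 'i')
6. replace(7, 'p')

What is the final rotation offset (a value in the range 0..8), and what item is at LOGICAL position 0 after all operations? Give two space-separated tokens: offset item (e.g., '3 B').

After op 1 (rotate(-2)): offset=7, physical=[A,B,C,D,E,F,G,H,I], logical=[H,I,A,B,C,D,E,F,G]
After op 2 (replace(6, 'c')): offset=7, physical=[A,B,C,D,c,F,G,H,I], logical=[H,I,A,B,C,D,c,F,G]
After op 3 (swap(7, 1)): offset=7, physical=[A,B,C,D,c,I,G,H,F], logical=[H,F,A,B,C,D,c,I,G]
After op 4 (replace(1, 'e')): offset=7, physical=[A,B,C,D,c,I,G,H,e], logical=[H,e,A,B,C,D,c,I,G]
After op 5 (replace(8, 'i')): offset=7, physical=[A,B,C,D,c,I,i,H,e], logical=[H,e,A,B,C,D,c,I,i]
After op 6 (replace(7, 'p')): offset=7, physical=[A,B,C,D,c,p,i,H,e], logical=[H,e,A,B,C,D,c,p,i]

Answer: 7 H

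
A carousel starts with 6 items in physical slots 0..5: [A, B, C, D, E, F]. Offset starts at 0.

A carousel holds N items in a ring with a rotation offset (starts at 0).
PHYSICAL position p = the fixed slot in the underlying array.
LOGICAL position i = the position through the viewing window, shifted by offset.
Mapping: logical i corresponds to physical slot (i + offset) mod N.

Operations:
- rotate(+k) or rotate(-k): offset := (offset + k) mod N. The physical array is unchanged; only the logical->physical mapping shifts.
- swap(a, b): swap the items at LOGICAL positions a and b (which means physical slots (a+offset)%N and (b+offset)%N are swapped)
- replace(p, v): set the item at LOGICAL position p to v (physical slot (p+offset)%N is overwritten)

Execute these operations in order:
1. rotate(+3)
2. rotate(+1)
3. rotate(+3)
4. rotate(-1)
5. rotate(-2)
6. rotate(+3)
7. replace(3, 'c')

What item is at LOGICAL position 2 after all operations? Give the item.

After op 1 (rotate(+3)): offset=3, physical=[A,B,C,D,E,F], logical=[D,E,F,A,B,C]
After op 2 (rotate(+1)): offset=4, physical=[A,B,C,D,E,F], logical=[E,F,A,B,C,D]
After op 3 (rotate(+3)): offset=1, physical=[A,B,C,D,E,F], logical=[B,C,D,E,F,A]
After op 4 (rotate(-1)): offset=0, physical=[A,B,C,D,E,F], logical=[A,B,C,D,E,F]
After op 5 (rotate(-2)): offset=4, physical=[A,B,C,D,E,F], logical=[E,F,A,B,C,D]
After op 6 (rotate(+3)): offset=1, physical=[A,B,C,D,E,F], logical=[B,C,D,E,F,A]
After op 7 (replace(3, 'c')): offset=1, physical=[A,B,C,D,c,F], logical=[B,C,D,c,F,A]

Answer: D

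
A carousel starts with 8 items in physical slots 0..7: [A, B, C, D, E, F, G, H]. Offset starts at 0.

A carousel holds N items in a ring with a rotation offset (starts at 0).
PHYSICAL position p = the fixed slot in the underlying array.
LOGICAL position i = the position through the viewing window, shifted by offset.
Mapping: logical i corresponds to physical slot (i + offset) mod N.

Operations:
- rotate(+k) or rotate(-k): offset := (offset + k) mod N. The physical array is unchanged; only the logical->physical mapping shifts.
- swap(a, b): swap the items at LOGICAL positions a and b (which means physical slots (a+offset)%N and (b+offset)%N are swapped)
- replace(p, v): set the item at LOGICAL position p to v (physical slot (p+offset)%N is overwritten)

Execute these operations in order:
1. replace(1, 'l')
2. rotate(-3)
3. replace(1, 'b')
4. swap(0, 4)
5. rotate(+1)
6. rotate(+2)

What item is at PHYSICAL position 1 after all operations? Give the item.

After op 1 (replace(1, 'l')): offset=0, physical=[A,l,C,D,E,F,G,H], logical=[A,l,C,D,E,F,G,H]
After op 2 (rotate(-3)): offset=5, physical=[A,l,C,D,E,F,G,H], logical=[F,G,H,A,l,C,D,E]
After op 3 (replace(1, 'b')): offset=5, physical=[A,l,C,D,E,F,b,H], logical=[F,b,H,A,l,C,D,E]
After op 4 (swap(0, 4)): offset=5, physical=[A,F,C,D,E,l,b,H], logical=[l,b,H,A,F,C,D,E]
After op 5 (rotate(+1)): offset=6, physical=[A,F,C,D,E,l,b,H], logical=[b,H,A,F,C,D,E,l]
After op 6 (rotate(+2)): offset=0, physical=[A,F,C,D,E,l,b,H], logical=[A,F,C,D,E,l,b,H]

Answer: F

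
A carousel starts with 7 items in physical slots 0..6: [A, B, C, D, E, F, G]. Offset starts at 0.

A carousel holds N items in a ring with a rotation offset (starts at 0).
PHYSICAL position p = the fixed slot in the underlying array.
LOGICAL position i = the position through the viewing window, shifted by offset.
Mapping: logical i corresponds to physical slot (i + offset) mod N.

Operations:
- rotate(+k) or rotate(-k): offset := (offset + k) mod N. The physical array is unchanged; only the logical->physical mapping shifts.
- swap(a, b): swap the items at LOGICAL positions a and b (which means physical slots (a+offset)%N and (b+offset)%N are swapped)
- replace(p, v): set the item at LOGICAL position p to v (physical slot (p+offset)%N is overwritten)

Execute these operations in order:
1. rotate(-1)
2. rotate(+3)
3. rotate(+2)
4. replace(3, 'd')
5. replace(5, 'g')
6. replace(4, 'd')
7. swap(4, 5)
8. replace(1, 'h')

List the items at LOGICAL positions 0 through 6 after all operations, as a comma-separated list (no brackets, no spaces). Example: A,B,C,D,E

After op 1 (rotate(-1)): offset=6, physical=[A,B,C,D,E,F,G], logical=[G,A,B,C,D,E,F]
After op 2 (rotate(+3)): offset=2, physical=[A,B,C,D,E,F,G], logical=[C,D,E,F,G,A,B]
After op 3 (rotate(+2)): offset=4, physical=[A,B,C,D,E,F,G], logical=[E,F,G,A,B,C,D]
After op 4 (replace(3, 'd')): offset=4, physical=[d,B,C,D,E,F,G], logical=[E,F,G,d,B,C,D]
After op 5 (replace(5, 'g')): offset=4, physical=[d,B,g,D,E,F,G], logical=[E,F,G,d,B,g,D]
After op 6 (replace(4, 'd')): offset=4, physical=[d,d,g,D,E,F,G], logical=[E,F,G,d,d,g,D]
After op 7 (swap(4, 5)): offset=4, physical=[d,g,d,D,E,F,G], logical=[E,F,G,d,g,d,D]
After op 8 (replace(1, 'h')): offset=4, physical=[d,g,d,D,E,h,G], logical=[E,h,G,d,g,d,D]

Answer: E,h,G,d,g,d,D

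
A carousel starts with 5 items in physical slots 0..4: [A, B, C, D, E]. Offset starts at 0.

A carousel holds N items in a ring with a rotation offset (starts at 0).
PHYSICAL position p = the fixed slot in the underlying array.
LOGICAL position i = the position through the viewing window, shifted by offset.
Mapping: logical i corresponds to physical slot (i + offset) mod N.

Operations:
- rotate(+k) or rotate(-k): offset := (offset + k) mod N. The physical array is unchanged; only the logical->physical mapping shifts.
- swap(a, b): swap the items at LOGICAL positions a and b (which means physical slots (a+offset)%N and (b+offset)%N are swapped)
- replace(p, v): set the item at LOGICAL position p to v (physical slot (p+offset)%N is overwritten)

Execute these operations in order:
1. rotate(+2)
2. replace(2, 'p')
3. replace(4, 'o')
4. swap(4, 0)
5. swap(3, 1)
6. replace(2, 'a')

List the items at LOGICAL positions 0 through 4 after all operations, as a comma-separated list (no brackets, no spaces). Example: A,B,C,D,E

Answer: o,A,a,D,C

Derivation:
After op 1 (rotate(+2)): offset=2, physical=[A,B,C,D,E], logical=[C,D,E,A,B]
After op 2 (replace(2, 'p')): offset=2, physical=[A,B,C,D,p], logical=[C,D,p,A,B]
After op 3 (replace(4, 'o')): offset=2, physical=[A,o,C,D,p], logical=[C,D,p,A,o]
After op 4 (swap(4, 0)): offset=2, physical=[A,C,o,D,p], logical=[o,D,p,A,C]
After op 5 (swap(3, 1)): offset=2, physical=[D,C,o,A,p], logical=[o,A,p,D,C]
After op 6 (replace(2, 'a')): offset=2, physical=[D,C,o,A,a], logical=[o,A,a,D,C]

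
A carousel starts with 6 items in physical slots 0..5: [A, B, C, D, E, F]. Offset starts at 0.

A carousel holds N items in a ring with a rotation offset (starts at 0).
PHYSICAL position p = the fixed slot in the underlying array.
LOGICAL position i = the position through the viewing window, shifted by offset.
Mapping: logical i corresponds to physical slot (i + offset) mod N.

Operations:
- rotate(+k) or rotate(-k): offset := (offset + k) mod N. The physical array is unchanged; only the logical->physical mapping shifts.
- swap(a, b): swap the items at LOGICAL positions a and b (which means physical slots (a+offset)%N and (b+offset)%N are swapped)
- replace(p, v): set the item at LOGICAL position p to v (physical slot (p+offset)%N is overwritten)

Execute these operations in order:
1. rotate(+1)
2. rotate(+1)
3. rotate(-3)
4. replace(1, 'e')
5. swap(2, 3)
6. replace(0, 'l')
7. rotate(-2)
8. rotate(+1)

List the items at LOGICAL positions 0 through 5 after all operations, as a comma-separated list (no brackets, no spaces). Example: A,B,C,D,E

Answer: E,l,e,C,B,D

Derivation:
After op 1 (rotate(+1)): offset=1, physical=[A,B,C,D,E,F], logical=[B,C,D,E,F,A]
After op 2 (rotate(+1)): offset=2, physical=[A,B,C,D,E,F], logical=[C,D,E,F,A,B]
After op 3 (rotate(-3)): offset=5, physical=[A,B,C,D,E,F], logical=[F,A,B,C,D,E]
After op 4 (replace(1, 'e')): offset=5, physical=[e,B,C,D,E,F], logical=[F,e,B,C,D,E]
After op 5 (swap(2, 3)): offset=5, physical=[e,C,B,D,E,F], logical=[F,e,C,B,D,E]
After op 6 (replace(0, 'l')): offset=5, physical=[e,C,B,D,E,l], logical=[l,e,C,B,D,E]
After op 7 (rotate(-2)): offset=3, physical=[e,C,B,D,E,l], logical=[D,E,l,e,C,B]
After op 8 (rotate(+1)): offset=4, physical=[e,C,B,D,E,l], logical=[E,l,e,C,B,D]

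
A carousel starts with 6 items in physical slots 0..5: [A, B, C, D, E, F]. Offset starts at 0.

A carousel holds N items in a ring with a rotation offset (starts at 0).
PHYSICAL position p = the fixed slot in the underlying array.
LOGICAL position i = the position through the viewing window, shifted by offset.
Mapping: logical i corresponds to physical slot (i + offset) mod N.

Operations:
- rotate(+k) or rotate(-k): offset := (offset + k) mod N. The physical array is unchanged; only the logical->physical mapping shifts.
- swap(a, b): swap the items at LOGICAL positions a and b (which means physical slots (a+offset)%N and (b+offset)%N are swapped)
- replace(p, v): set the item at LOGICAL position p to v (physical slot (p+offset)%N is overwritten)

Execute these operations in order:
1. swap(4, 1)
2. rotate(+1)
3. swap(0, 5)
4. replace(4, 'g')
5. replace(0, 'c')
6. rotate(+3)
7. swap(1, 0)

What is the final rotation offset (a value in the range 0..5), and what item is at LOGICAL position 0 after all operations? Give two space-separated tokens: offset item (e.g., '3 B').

After op 1 (swap(4, 1)): offset=0, physical=[A,E,C,D,B,F], logical=[A,E,C,D,B,F]
After op 2 (rotate(+1)): offset=1, physical=[A,E,C,D,B,F], logical=[E,C,D,B,F,A]
After op 3 (swap(0, 5)): offset=1, physical=[E,A,C,D,B,F], logical=[A,C,D,B,F,E]
After op 4 (replace(4, 'g')): offset=1, physical=[E,A,C,D,B,g], logical=[A,C,D,B,g,E]
After op 5 (replace(0, 'c')): offset=1, physical=[E,c,C,D,B,g], logical=[c,C,D,B,g,E]
After op 6 (rotate(+3)): offset=4, physical=[E,c,C,D,B,g], logical=[B,g,E,c,C,D]
After op 7 (swap(1, 0)): offset=4, physical=[E,c,C,D,g,B], logical=[g,B,E,c,C,D]

Answer: 4 g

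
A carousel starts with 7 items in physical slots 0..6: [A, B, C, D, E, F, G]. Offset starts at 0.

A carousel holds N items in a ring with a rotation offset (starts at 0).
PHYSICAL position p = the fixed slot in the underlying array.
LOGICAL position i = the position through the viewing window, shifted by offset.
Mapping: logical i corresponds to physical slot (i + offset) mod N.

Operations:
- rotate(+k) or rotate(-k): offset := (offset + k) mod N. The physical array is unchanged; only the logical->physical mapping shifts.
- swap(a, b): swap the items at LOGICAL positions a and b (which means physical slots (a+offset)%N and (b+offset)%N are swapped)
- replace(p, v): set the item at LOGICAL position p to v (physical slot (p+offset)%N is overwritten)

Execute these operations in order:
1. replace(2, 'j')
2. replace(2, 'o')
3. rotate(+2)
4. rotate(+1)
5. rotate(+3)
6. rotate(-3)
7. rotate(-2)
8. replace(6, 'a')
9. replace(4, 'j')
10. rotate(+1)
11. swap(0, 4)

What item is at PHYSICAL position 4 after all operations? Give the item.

Answer: E

Derivation:
After op 1 (replace(2, 'j')): offset=0, physical=[A,B,j,D,E,F,G], logical=[A,B,j,D,E,F,G]
After op 2 (replace(2, 'o')): offset=0, physical=[A,B,o,D,E,F,G], logical=[A,B,o,D,E,F,G]
After op 3 (rotate(+2)): offset=2, physical=[A,B,o,D,E,F,G], logical=[o,D,E,F,G,A,B]
After op 4 (rotate(+1)): offset=3, physical=[A,B,o,D,E,F,G], logical=[D,E,F,G,A,B,o]
After op 5 (rotate(+3)): offset=6, physical=[A,B,o,D,E,F,G], logical=[G,A,B,o,D,E,F]
After op 6 (rotate(-3)): offset=3, physical=[A,B,o,D,E,F,G], logical=[D,E,F,G,A,B,o]
After op 7 (rotate(-2)): offset=1, physical=[A,B,o,D,E,F,G], logical=[B,o,D,E,F,G,A]
After op 8 (replace(6, 'a')): offset=1, physical=[a,B,o,D,E,F,G], logical=[B,o,D,E,F,G,a]
After op 9 (replace(4, 'j')): offset=1, physical=[a,B,o,D,E,j,G], logical=[B,o,D,E,j,G,a]
After op 10 (rotate(+1)): offset=2, physical=[a,B,o,D,E,j,G], logical=[o,D,E,j,G,a,B]
After op 11 (swap(0, 4)): offset=2, physical=[a,B,G,D,E,j,o], logical=[G,D,E,j,o,a,B]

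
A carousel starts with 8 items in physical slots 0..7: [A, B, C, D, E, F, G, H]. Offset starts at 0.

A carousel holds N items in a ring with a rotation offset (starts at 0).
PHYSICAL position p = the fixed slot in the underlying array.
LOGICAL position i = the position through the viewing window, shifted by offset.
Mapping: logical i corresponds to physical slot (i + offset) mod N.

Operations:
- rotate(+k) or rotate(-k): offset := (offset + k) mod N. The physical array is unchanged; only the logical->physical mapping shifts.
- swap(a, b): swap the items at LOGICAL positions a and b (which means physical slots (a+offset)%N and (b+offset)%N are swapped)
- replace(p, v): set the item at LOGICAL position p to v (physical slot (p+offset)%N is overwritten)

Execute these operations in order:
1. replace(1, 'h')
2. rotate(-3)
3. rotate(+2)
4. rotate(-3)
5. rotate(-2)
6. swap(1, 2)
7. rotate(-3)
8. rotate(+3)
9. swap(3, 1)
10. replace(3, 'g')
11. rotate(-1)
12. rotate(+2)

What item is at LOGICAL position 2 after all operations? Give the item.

After op 1 (replace(1, 'h')): offset=0, physical=[A,h,C,D,E,F,G,H], logical=[A,h,C,D,E,F,G,H]
After op 2 (rotate(-3)): offset=5, physical=[A,h,C,D,E,F,G,H], logical=[F,G,H,A,h,C,D,E]
After op 3 (rotate(+2)): offset=7, physical=[A,h,C,D,E,F,G,H], logical=[H,A,h,C,D,E,F,G]
After op 4 (rotate(-3)): offset=4, physical=[A,h,C,D,E,F,G,H], logical=[E,F,G,H,A,h,C,D]
After op 5 (rotate(-2)): offset=2, physical=[A,h,C,D,E,F,G,H], logical=[C,D,E,F,G,H,A,h]
After op 6 (swap(1, 2)): offset=2, physical=[A,h,C,E,D,F,G,H], logical=[C,E,D,F,G,H,A,h]
After op 7 (rotate(-3)): offset=7, physical=[A,h,C,E,D,F,G,H], logical=[H,A,h,C,E,D,F,G]
After op 8 (rotate(+3)): offset=2, physical=[A,h,C,E,D,F,G,H], logical=[C,E,D,F,G,H,A,h]
After op 9 (swap(3, 1)): offset=2, physical=[A,h,C,F,D,E,G,H], logical=[C,F,D,E,G,H,A,h]
After op 10 (replace(3, 'g')): offset=2, physical=[A,h,C,F,D,g,G,H], logical=[C,F,D,g,G,H,A,h]
After op 11 (rotate(-1)): offset=1, physical=[A,h,C,F,D,g,G,H], logical=[h,C,F,D,g,G,H,A]
After op 12 (rotate(+2)): offset=3, physical=[A,h,C,F,D,g,G,H], logical=[F,D,g,G,H,A,h,C]

Answer: g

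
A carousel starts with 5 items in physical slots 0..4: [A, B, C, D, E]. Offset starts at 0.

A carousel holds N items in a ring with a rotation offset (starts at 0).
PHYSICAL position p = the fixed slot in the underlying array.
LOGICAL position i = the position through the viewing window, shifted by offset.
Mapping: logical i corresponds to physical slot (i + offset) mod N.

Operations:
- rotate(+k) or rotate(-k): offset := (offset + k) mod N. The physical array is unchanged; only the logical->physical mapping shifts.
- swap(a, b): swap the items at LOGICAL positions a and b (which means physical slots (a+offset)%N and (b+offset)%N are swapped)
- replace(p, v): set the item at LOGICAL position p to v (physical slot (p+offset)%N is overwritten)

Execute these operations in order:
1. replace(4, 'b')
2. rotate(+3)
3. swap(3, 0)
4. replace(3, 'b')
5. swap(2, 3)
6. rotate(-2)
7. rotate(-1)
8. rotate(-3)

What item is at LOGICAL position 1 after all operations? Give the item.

Answer: B

Derivation:
After op 1 (replace(4, 'b')): offset=0, physical=[A,B,C,D,b], logical=[A,B,C,D,b]
After op 2 (rotate(+3)): offset=3, physical=[A,B,C,D,b], logical=[D,b,A,B,C]
After op 3 (swap(3, 0)): offset=3, physical=[A,D,C,B,b], logical=[B,b,A,D,C]
After op 4 (replace(3, 'b')): offset=3, physical=[A,b,C,B,b], logical=[B,b,A,b,C]
After op 5 (swap(2, 3)): offset=3, physical=[b,A,C,B,b], logical=[B,b,b,A,C]
After op 6 (rotate(-2)): offset=1, physical=[b,A,C,B,b], logical=[A,C,B,b,b]
After op 7 (rotate(-1)): offset=0, physical=[b,A,C,B,b], logical=[b,A,C,B,b]
After op 8 (rotate(-3)): offset=2, physical=[b,A,C,B,b], logical=[C,B,b,b,A]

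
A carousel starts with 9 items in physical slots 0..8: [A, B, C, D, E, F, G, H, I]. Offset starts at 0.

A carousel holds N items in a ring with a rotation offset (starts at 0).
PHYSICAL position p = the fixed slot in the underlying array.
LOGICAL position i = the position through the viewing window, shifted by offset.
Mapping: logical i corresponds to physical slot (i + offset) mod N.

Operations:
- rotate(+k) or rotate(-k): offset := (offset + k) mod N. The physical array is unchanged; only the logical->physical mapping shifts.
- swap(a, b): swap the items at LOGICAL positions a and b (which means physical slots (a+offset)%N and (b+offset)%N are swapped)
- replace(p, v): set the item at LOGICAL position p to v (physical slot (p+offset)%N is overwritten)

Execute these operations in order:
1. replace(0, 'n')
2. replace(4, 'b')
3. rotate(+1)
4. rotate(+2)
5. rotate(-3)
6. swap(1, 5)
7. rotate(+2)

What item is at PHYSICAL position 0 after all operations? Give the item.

Answer: n

Derivation:
After op 1 (replace(0, 'n')): offset=0, physical=[n,B,C,D,E,F,G,H,I], logical=[n,B,C,D,E,F,G,H,I]
After op 2 (replace(4, 'b')): offset=0, physical=[n,B,C,D,b,F,G,H,I], logical=[n,B,C,D,b,F,G,H,I]
After op 3 (rotate(+1)): offset=1, physical=[n,B,C,D,b,F,G,H,I], logical=[B,C,D,b,F,G,H,I,n]
After op 4 (rotate(+2)): offset=3, physical=[n,B,C,D,b,F,G,H,I], logical=[D,b,F,G,H,I,n,B,C]
After op 5 (rotate(-3)): offset=0, physical=[n,B,C,D,b,F,G,H,I], logical=[n,B,C,D,b,F,G,H,I]
After op 6 (swap(1, 5)): offset=0, physical=[n,F,C,D,b,B,G,H,I], logical=[n,F,C,D,b,B,G,H,I]
After op 7 (rotate(+2)): offset=2, physical=[n,F,C,D,b,B,G,H,I], logical=[C,D,b,B,G,H,I,n,F]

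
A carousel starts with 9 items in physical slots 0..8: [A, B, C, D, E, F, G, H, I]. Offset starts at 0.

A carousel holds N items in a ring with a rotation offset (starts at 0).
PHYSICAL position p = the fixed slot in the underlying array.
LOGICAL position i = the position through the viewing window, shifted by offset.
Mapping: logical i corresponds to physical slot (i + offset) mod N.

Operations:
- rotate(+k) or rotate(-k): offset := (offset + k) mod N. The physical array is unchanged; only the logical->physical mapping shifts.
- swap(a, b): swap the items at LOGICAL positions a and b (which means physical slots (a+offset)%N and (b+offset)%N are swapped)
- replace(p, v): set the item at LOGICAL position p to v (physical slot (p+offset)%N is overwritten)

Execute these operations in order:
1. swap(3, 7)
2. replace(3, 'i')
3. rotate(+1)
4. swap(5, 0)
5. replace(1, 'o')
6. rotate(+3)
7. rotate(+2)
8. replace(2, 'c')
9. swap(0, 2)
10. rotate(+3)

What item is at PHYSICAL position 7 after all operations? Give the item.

After op 1 (swap(3, 7)): offset=0, physical=[A,B,C,H,E,F,G,D,I], logical=[A,B,C,H,E,F,G,D,I]
After op 2 (replace(3, 'i')): offset=0, physical=[A,B,C,i,E,F,G,D,I], logical=[A,B,C,i,E,F,G,D,I]
After op 3 (rotate(+1)): offset=1, physical=[A,B,C,i,E,F,G,D,I], logical=[B,C,i,E,F,G,D,I,A]
After op 4 (swap(5, 0)): offset=1, physical=[A,G,C,i,E,F,B,D,I], logical=[G,C,i,E,F,B,D,I,A]
After op 5 (replace(1, 'o')): offset=1, physical=[A,G,o,i,E,F,B,D,I], logical=[G,o,i,E,F,B,D,I,A]
After op 6 (rotate(+3)): offset=4, physical=[A,G,o,i,E,F,B,D,I], logical=[E,F,B,D,I,A,G,o,i]
After op 7 (rotate(+2)): offset=6, physical=[A,G,o,i,E,F,B,D,I], logical=[B,D,I,A,G,o,i,E,F]
After op 8 (replace(2, 'c')): offset=6, physical=[A,G,o,i,E,F,B,D,c], logical=[B,D,c,A,G,o,i,E,F]
After op 9 (swap(0, 2)): offset=6, physical=[A,G,o,i,E,F,c,D,B], logical=[c,D,B,A,G,o,i,E,F]
After op 10 (rotate(+3)): offset=0, physical=[A,G,o,i,E,F,c,D,B], logical=[A,G,o,i,E,F,c,D,B]

Answer: D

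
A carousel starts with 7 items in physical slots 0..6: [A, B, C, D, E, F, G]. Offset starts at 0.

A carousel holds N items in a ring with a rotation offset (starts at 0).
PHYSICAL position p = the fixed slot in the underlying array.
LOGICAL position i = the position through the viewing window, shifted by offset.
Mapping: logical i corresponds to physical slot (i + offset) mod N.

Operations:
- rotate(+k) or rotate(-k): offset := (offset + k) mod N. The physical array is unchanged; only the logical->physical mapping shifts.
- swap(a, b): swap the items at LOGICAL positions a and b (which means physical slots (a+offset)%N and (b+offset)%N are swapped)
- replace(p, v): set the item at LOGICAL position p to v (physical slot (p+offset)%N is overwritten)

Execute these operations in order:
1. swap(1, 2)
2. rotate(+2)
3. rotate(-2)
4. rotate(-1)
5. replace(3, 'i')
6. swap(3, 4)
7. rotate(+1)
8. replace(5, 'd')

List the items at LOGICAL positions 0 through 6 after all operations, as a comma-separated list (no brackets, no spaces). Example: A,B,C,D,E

After op 1 (swap(1, 2)): offset=0, physical=[A,C,B,D,E,F,G], logical=[A,C,B,D,E,F,G]
After op 2 (rotate(+2)): offset=2, physical=[A,C,B,D,E,F,G], logical=[B,D,E,F,G,A,C]
After op 3 (rotate(-2)): offset=0, physical=[A,C,B,D,E,F,G], logical=[A,C,B,D,E,F,G]
After op 4 (rotate(-1)): offset=6, physical=[A,C,B,D,E,F,G], logical=[G,A,C,B,D,E,F]
After op 5 (replace(3, 'i')): offset=6, physical=[A,C,i,D,E,F,G], logical=[G,A,C,i,D,E,F]
After op 6 (swap(3, 4)): offset=6, physical=[A,C,D,i,E,F,G], logical=[G,A,C,D,i,E,F]
After op 7 (rotate(+1)): offset=0, physical=[A,C,D,i,E,F,G], logical=[A,C,D,i,E,F,G]
After op 8 (replace(5, 'd')): offset=0, physical=[A,C,D,i,E,d,G], logical=[A,C,D,i,E,d,G]

Answer: A,C,D,i,E,d,G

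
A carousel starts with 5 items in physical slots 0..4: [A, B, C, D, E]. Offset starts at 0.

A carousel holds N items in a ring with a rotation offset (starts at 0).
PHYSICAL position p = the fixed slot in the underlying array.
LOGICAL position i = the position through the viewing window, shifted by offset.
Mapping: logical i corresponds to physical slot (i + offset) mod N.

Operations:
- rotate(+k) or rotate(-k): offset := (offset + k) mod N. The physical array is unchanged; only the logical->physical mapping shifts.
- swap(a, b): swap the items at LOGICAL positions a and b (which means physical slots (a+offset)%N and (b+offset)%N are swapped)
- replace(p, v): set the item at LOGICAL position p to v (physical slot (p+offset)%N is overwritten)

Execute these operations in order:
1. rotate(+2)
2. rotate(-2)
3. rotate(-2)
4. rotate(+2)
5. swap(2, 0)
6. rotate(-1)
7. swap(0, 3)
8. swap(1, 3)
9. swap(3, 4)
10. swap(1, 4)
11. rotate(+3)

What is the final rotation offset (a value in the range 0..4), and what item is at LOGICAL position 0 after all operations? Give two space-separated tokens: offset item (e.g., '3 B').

Answer: 2 D

Derivation:
After op 1 (rotate(+2)): offset=2, physical=[A,B,C,D,E], logical=[C,D,E,A,B]
After op 2 (rotate(-2)): offset=0, physical=[A,B,C,D,E], logical=[A,B,C,D,E]
After op 3 (rotate(-2)): offset=3, physical=[A,B,C,D,E], logical=[D,E,A,B,C]
After op 4 (rotate(+2)): offset=0, physical=[A,B,C,D,E], logical=[A,B,C,D,E]
After op 5 (swap(2, 0)): offset=0, physical=[C,B,A,D,E], logical=[C,B,A,D,E]
After op 6 (rotate(-1)): offset=4, physical=[C,B,A,D,E], logical=[E,C,B,A,D]
After op 7 (swap(0, 3)): offset=4, physical=[C,B,E,D,A], logical=[A,C,B,E,D]
After op 8 (swap(1, 3)): offset=4, physical=[E,B,C,D,A], logical=[A,E,B,C,D]
After op 9 (swap(3, 4)): offset=4, physical=[E,B,D,C,A], logical=[A,E,B,D,C]
After op 10 (swap(1, 4)): offset=4, physical=[C,B,D,E,A], logical=[A,C,B,D,E]
After op 11 (rotate(+3)): offset=2, physical=[C,B,D,E,A], logical=[D,E,A,C,B]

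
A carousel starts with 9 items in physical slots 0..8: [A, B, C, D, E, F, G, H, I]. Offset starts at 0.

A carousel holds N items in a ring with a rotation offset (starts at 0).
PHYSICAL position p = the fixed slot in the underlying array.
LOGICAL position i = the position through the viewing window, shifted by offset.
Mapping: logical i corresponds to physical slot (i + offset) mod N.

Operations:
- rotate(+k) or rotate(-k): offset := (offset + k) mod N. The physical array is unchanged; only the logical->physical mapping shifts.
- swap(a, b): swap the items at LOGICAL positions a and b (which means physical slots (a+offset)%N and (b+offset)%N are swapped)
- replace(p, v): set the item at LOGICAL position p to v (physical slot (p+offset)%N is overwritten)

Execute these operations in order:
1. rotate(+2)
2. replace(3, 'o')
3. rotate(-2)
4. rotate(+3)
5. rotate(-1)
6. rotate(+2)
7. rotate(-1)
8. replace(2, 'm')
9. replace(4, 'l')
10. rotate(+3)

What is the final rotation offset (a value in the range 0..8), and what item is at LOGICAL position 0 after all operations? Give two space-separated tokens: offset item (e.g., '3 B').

Answer: 6 G

Derivation:
After op 1 (rotate(+2)): offset=2, physical=[A,B,C,D,E,F,G,H,I], logical=[C,D,E,F,G,H,I,A,B]
After op 2 (replace(3, 'o')): offset=2, physical=[A,B,C,D,E,o,G,H,I], logical=[C,D,E,o,G,H,I,A,B]
After op 3 (rotate(-2)): offset=0, physical=[A,B,C,D,E,o,G,H,I], logical=[A,B,C,D,E,o,G,H,I]
After op 4 (rotate(+3)): offset=3, physical=[A,B,C,D,E,o,G,H,I], logical=[D,E,o,G,H,I,A,B,C]
After op 5 (rotate(-1)): offset=2, physical=[A,B,C,D,E,o,G,H,I], logical=[C,D,E,o,G,H,I,A,B]
After op 6 (rotate(+2)): offset=4, physical=[A,B,C,D,E,o,G,H,I], logical=[E,o,G,H,I,A,B,C,D]
After op 7 (rotate(-1)): offset=3, physical=[A,B,C,D,E,o,G,H,I], logical=[D,E,o,G,H,I,A,B,C]
After op 8 (replace(2, 'm')): offset=3, physical=[A,B,C,D,E,m,G,H,I], logical=[D,E,m,G,H,I,A,B,C]
After op 9 (replace(4, 'l')): offset=3, physical=[A,B,C,D,E,m,G,l,I], logical=[D,E,m,G,l,I,A,B,C]
After op 10 (rotate(+3)): offset=6, physical=[A,B,C,D,E,m,G,l,I], logical=[G,l,I,A,B,C,D,E,m]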